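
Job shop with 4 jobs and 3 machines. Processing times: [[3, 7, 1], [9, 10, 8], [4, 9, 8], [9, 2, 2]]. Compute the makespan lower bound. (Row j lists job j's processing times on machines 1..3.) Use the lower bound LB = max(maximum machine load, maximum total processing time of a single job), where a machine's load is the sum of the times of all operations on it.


Machine loads:
  Machine 1: 3 + 9 + 4 + 9 = 25
  Machine 2: 7 + 10 + 9 + 2 = 28
  Machine 3: 1 + 8 + 8 + 2 = 19
Max machine load = 28
Job totals:
  Job 1: 11
  Job 2: 27
  Job 3: 21
  Job 4: 13
Max job total = 27
Lower bound = max(28, 27) = 28

28


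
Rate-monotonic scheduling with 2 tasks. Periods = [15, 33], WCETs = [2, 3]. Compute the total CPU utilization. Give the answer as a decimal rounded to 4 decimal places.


Compute individual utilizations (exact fractions):
  Task 1: C/T = 2/15 (approx. 0.1333)
  Task 2: C/T = 3/33 = 1/11 (approx. 0.0909)
Total utilization U = 2/15 + 1/11 = 37/165
Rounded to 4 decimal places: U = 0.2242
RM (Liu & Layland) bound for 2 tasks = 0.828427; compare with U = 37/165 (approx. 0.224242)
U <= bound, so schedulable by RM sufficient condition.

0.2242


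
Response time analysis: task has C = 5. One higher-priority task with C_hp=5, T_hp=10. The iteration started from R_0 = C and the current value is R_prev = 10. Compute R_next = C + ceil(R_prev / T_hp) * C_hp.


R_next = C + ceil(R_prev / T_hp) * C_hp
ceil(10 / 10) = ceil(1.0) = 1
Interference = 1 * 5 = 5
R_next = 5 + 5 = 10
R_next = R_prev, so the iteration has converged (response time = 10).

10


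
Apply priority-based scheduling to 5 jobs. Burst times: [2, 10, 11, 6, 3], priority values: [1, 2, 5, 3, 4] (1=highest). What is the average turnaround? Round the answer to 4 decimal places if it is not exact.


Sort by priority (ascending = highest first):
Order: [(1, 2), (2, 10), (3, 6), (4, 3), (5, 11)]
Completion times:
  Priority 1, burst=2, C=2
  Priority 2, burst=10, C=12
  Priority 3, burst=6, C=18
  Priority 4, burst=3, C=21
  Priority 5, burst=11, C=32
Average turnaround = 85/5 = 17.0

17.0


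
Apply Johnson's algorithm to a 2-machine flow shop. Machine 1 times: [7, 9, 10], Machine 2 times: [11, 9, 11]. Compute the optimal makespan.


Apply Johnson's rule:
  Group 1 (a <= b): [(1, 7, 11), (2, 9, 9), (3, 10, 11)]
  Group 2 (a > b): []
Optimal job order: [1, 2, 3]
Schedule:
  Job 1: M1 done at 7, M2 done at 18
  Job 2: M1 done at 16, M2 done at 27
  Job 3: M1 done at 26, M2 done at 38
Makespan = 38

38


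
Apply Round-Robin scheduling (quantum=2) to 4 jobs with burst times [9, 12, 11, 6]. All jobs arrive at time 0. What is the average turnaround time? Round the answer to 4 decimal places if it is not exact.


Time quantum = 2
Execution trace:
  J1 runs 2 units, time = 2
  J2 runs 2 units, time = 4
  J3 runs 2 units, time = 6
  J4 runs 2 units, time = 8
  J1 runs 2 units, time = 10
  J2 runs 2 units, time = 12
  J3 runs 2 units, time = 14
  J4 runs 2 units, time = 16
  J1 runs 2 units, time = 18
  J2 runs 2 units, time = 20
  J3 runs 2 units, time = 22
  J4 runs 2 units, time = 24
  J1 runs 2 units, time = 26
  J2 runs 2 units, time = 28
  J3 runs 2 units, time = 30
  J1 runs 1 units, time = 31
  J2 runs 2 units, time = 33
  J3 runs 2 units, time = 35
  J2 runs 2 units, time = 37
  J3 runs 1 units, time = 38
Finish times: [31, 37, 38, 24]
Average turnaround = 130/4 = 32.5

32.5


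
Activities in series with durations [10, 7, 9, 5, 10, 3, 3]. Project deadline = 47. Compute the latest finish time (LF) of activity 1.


LF(activity 1) = deadline - sum of successor durations
Successors: activities 2 through 7 with durations [7, 9, 5, 10, 3, 3]
Sum of successor durations = 37
LF = 47 - 37 = 10

10


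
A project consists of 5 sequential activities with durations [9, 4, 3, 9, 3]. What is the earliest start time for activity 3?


Activity 3 starts after activities 1 through 2 complete.
Predecessor durations: [9, 4]
ES = 9 + 4 = 13

13


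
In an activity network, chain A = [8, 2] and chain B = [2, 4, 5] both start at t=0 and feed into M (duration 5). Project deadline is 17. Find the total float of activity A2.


Forward pass: ES(A2) = sum of predecessors on chain A = 8
EF = ES + duration = 8 + 2 = 10
Backward pass: LF(M) = deadline = 17; LS(M) = 17 - 5 = 12
LF(A2) = LS(M) - sum(successors on chain A) = 12 - 0 = 12
LS = LF - duration = 12 - 2 = 10
Total float = LS - ES = 10 - 8 = 2

2


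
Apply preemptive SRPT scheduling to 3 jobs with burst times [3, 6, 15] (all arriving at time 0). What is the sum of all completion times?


Since all jobs arrive at t=0, SRPT equals SPT ordering.
SPT order: [3, 6, 15]
Completion times:
  Job 1: p=3, C=3
  Job 2: p=6, C=9
  Job 3: p=15, C=24
Total completion time = 3 + 9 + 24 = 36

36


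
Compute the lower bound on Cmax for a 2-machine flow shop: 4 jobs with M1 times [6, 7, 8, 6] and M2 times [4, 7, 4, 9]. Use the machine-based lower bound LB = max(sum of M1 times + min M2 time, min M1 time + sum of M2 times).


LB1 = sum(M1 times) + min(M2 times) = 27 + 4 = 31
LB2 = min(M1 times) + sum(M2 times) = 6 + 24 = 30
Lower bound = max(LB1, LB2) = max(31, 30) = 31

31


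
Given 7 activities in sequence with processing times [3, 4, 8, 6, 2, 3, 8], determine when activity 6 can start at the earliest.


Activity 6 starts after activities 1 through 5 complete.
Predecessor durations: [3, 4, 8, 6, 2]
ES = 3 + 4 + 8 + 6 + 2 = 23

23


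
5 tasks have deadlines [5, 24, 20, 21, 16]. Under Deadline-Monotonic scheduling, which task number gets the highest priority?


Sort tasks by relative deadline (ascending):
  Task 1: deadline = 5
  Task 5: deadline = 16
  Task 3: deadline = 20
  Task 4: deadline = 21
  Task 2: deadline = 24
Priority order (highest first): [1, 5, 3, 4, 2]
Highest priority task = 1

1


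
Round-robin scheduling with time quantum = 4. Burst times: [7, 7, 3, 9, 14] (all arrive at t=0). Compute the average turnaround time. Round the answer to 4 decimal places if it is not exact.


Time quantum = 4
Execution trace:
  J1 runs 4 units, time = 4
  J2 runs 4 units, time = 8
  J3 runs 3 units, time = 11
  J4 runs 4 units, time = 15
  J5 runs 4 units, time = 19
  J1 runs 3 units, time = 22
  J2 runs 3 units, time = 25
  J4 runs 4 units, time = 29
  J5 runs 4 units, time = 33
  J4 runs 1 units, time = 34
  J5 runs 4 units, time = 38
  J5 runs 2 units, time = 40
Finish times: [22, 25, 11, 34, 40]
Average turnaround = 132/5 = 26.4

26.4


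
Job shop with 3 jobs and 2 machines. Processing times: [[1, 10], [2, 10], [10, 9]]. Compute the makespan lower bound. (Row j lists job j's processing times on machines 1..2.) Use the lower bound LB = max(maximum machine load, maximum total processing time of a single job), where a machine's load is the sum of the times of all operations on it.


Machine loads:
  Machine 1: 1 + 2 + 10 = 13
  Machine 2: 10 + 10 + 9 = 29
Max machine load = 29
Job totals:
  Job 1: 11
  Job 2: 12
  Job 3: 19
Max job total = 19
Lower bound = max(29, 19) = 29

29


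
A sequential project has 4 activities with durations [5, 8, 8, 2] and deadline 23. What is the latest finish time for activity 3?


LF(activity 3) = deadline - sum of successor durations
Successors: activities 4 through 4 with durations [2]
Sum of successor durations = 2
LF = 23 - 2 = 21

21


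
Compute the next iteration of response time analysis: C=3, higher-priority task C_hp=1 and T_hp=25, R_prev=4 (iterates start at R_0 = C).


R_next = C + ceil(R_prev / T_hp) * C_hp
ceil(4 / 25) = ceil(0.16) = 1
Interference = 1 * 1 = 1
R_next = 3 + 1 = 4
R_next = R_prev, so the iteration has converged (response time = 4).

4


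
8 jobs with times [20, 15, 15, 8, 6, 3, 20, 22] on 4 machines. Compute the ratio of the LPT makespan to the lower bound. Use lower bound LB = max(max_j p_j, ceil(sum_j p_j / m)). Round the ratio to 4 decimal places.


LPT order: [22, 20, 20, 15, 15, 8, 6, 3]
Machine loads after assignment: [25, 28, 26, 30]
LPT makespan = 30
Lower bound = max(max_job, ceil(total/4)) = max(22, 28) = 28
Ratio = 30 / 28 = 1.0714

1.0714


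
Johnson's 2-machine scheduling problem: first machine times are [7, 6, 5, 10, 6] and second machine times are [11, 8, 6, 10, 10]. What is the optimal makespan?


Apply Johnson's rule:
  Group 1 (a <= b): [(3, 5, 6), (2, 6, 8), (5, 6, 10), (1, 7, 11), (4, 10, 10)]
  Group 2 (a > b): []
Optimal job order: [3, 2, 5, 1, 4]
Schedule:
  Job 3: M1 done at 5, M2 done at 11
  Job 2: M1 done at 11, M2 done at 19
  Job 5: M1 done at 17, M2 done at 29
  Job 1: M1 done at 24, M2 done at 40
  Job 4: M1 done at 34, M2 done at 50
Makespan = 50

50


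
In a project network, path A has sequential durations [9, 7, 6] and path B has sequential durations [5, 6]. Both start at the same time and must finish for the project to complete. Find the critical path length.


Path A total = 9 + 7 + 6 = 22
Path B total = 5 + 6 = 11
Critical path = longest path = max(22, 11) = 22

22


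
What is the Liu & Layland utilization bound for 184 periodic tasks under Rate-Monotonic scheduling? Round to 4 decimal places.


Compute 2^(1/184) = 1.0037742087
Subtract 1: 1.0037742087 - 1 = 0.0037742087
Multiply by n: 184 * 0.0037742087 = 0.6944544008
Round to 4 dp: 0.6945

0.6945


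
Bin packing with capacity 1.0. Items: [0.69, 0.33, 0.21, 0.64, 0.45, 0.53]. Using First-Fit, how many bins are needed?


Place items sequentially using First-Fit:
  Item 0.69 -> new Bin 1
  Item 0.33 -> new Bin 2
  Item 0.21 -> Bin 1 (now 0.9)
  Item 0.64 -> Bin 2 (now 0.97)
  Item 0.45 -> new Bin 3
  Item 0.53 -> Bin 3 (now 0.98)
Total bins used = 3

3


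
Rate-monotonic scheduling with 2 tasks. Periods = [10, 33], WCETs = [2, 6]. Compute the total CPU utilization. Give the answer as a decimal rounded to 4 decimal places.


Compute individual utilizations (exact fractions):
  Task 1: C/T = 2/10 = 1/5 (approx. 0.2)
  Task 2: C/T = 6/33 = 2/11 (approx. 0.1818)
Total utilization U = 1/5 + 2/11 = 21/55
Rounded to 4 decimal places: U = 0.3818
RM (Liu & Layland) bound for 2 tasks = 0.828427; compare with U = 21/55 (approx. 0.381818)
U <= bound, so schedulable by RM sufficient condition.

0.3818


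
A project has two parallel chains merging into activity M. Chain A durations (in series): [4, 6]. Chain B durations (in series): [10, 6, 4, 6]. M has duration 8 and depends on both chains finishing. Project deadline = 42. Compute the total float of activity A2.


Forward pass: ES(A2) = sum of predecessors on chain A = 4
EF = ES + duration = 4 + 6 = 10
Backward pass: LF(M) = deadline = 42; LS(M) = 42 - 8 = 34
LF(A2) = LS(M) - sum(successors on chain A) = 34 - 0 = 34
LS = LF - duration = 34 - 6 = 28
Total float = LS - ES = 28 - 4 = 24

24


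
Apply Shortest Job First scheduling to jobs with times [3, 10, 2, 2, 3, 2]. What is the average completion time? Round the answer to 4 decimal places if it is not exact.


SJF order (ascending): [2, 2, 2, 3, 3, 10]
Completion times:
  Job 1: burst=2, C=2
  Job 2: burst=2, C=4
  Job 3: burst=2, C=6
  Job 4: burst=3, C=9
  Job 5: burst=3, C=12
  Job 6: burst=10, C=22
Average completion = 55/6 = 9.1667

9.1667


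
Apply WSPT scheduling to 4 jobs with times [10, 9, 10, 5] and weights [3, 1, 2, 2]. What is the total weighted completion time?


Compute p/w ratios and sort ascending (WSPT): [(5, 2), (10, 3), (10, 2), (9, 1)]
Compute weighted completion times:
  Job (p=5,w=2): C=5, w*C=2*5=10
  Job (p=10,w=3): C=15, w*C=3*15=45
  Job (p=10,w=2): C=25, w*C=2*25=50
  Job (p=9,w=1): C=34, w*C=1*34=34
Total weighted completion time = 139

139


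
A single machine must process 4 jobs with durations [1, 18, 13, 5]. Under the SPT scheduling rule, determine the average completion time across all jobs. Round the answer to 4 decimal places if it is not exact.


Sort jobs by processing time (SPT order): [1, 5, 13, 18]
Compute completion times sequentially:
  Job 1: processing = 1, completes at 1
  Job 2: processing = 5, completes at 6
  Job 3: processing = 13, completes at 19
  Job 4: processing = 18, completes at 37
Sum of completion times = 63
Average completion time = 63/4 = 15.75

15.75


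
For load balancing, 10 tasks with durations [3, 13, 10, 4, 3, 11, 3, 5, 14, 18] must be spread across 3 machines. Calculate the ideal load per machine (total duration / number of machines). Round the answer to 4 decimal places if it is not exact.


Total processing time = 3 + 13 + 10 + 4 + 3 + 11 + 3 + 5 + 14 + 18 = 84
Number of machines = 3
Ideal balanced load = 84 / 3 = 28.0

28.0


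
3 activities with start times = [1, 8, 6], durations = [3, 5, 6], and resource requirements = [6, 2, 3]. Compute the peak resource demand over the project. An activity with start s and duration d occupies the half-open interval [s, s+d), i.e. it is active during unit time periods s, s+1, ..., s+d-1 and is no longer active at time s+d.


Each activity i is active on [start_i, start_i + duration_i).
Compute total resource usage per time slot:
  t=0: active resources = [], total = 0
  t=1: active resources = [6], total = 6
  t=2: active resources = [6], total = 6
  t=3: active resources = [6], total = 6
  t=4: active resources = [], total = 0
  t=5: active resources = [], total = 0
  t=6: active resources = [3], total = 3
  t=7: active resources = [3], total = 3
  t=8: active resources = [2, 3], total = 5
  t=9: active resources = [2, 3], total = 5
  t=10: active resources = [2, 3], total = 5
  t=11: active resources = [2, 3], total = 5
  t=12: active resources = [2], total = 2
Peak resource demand = 6

6


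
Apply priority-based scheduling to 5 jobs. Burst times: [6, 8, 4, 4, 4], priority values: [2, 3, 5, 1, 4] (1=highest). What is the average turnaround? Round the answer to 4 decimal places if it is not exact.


Sort by priority (ascending = highest first):
Order: [(1, 4), (2, 6), (3, 8), (4, 4), (5, 4)]
Completion times:
  Priority 1, burst=4, C=4
  Priority 2, burst=6, C=10
  Priority 3, burst=8, C=18
  Priority 4, burst=4, C=22
  Priority 5, burst=4, C=26
Average turnaround = 80/5 = 16.0

16.0


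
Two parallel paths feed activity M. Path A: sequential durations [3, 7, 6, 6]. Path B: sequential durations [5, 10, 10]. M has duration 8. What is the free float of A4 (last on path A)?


ES(A4) = sum of predecessors on chain A = 16
EF(A4) = ES + duration = 16 + 6 = 22
Successor of A4 is M. ES(M) = max(sum(A), sum(B)) = max(22, 25) = 25
Free float = ES(successor) - EF(current) = 25 - 22 = 3

3


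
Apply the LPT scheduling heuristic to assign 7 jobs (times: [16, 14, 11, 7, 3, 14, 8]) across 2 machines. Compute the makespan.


Sort jobs in decreasing order (LPT): [16, 14, 14, 11, 8, 7, 3]
Assign each job to the least loaded machine:
  Machine 1: jobs [16, 11, 8, 3], load = 38
  Machine 2: jobs [14, 14, 7], load = 35
Makespan = max load = 38

38


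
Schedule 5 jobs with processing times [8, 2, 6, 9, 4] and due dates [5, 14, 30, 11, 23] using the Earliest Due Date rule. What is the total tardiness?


Sort by due date (EDD order): [(8, 5), (9, 11), (2, 14), (4, 23), (6, 30)]
Compute completion times and tardiness:
  Job 1: p=8, d=5, C=8, tardiness=max(0,8-5)=3
  Job 2: p=9, d=11, C=17, tardiness=max(0,17-11)=6
  Job 3: p=2, d=14, C=19, tardiness=max(0,19-14)=5
  Job 4: p=4, d=23, C=23, tardiness=max(0,23-23)=0
  Job 5: p=6, d=30, C=29, tardiness=max(0,29-30)=0
Total tardiness = 14

14


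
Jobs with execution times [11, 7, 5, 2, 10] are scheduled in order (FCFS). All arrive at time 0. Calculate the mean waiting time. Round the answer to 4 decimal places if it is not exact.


FCFS order (as given): [11, 7, 5, 2, 10]
Waiting times:
  Job 1: wait = 0
  Job 2: wait = 11
  Job 3: wait = 18
  Job 4: wait = 23
  Job 5: wait = 25
Sum of waiting times = 77
Average waiting time = 77/5 = 15.4

15.4


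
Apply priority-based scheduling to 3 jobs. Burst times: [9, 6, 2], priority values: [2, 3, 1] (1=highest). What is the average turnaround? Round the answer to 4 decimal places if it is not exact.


Sort by priority (ascending = highest first):
Order: [(1, 2), (2, 9), (3, 6)]
Completion times:
  Priority 1, burst=2, C=2
  Priority 2, burst=9, C=11
  Priority 3, burst=6, C=17
Average turnaround = 30/3 = 10.0

10.0


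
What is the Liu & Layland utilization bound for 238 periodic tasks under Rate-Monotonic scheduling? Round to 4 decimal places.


Compute 2^(1/238) = 1.0029166282
Subtract 1: 1.0029166282 - 1 = 0.0029166282
Multiply by n: 238 * 0.0029166282 = 0.6941575116
Round to 4 dp: 0.6942

0.6942


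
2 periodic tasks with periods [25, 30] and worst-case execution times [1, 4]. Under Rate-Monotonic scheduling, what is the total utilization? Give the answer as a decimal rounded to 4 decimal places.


Compute individual utilizations (exact fractions):
  Task 1: C/T = 1/25 (approx. 0.04)
  Task 2: C/T = 4/30 = 2/15 (approx. 0.1333)
Total utilization U = 1/25 + 2/15 = 13/75
Rounded to 4 decimal places: U = 0.1733
RM (Liu & Layland) bound for 2 tasks = 0.828427; compare with U = 13/75 (approx. 0.173333)
U <= bound, so schedulable by RM sufficient condition.

0.1733


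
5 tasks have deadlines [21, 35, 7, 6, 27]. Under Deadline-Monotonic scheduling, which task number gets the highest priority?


Sort tasks by relative deadline (ascending):
  Task 4: deadline = 6
  Task 3: deadline = 7
  Task 1: deadline = 21
  Task 5: deadline = 27
  Task 2: deadline = 35
Priority order (highest first): [4, 3, 1, 5, 2]
Highest priority task = 4

4


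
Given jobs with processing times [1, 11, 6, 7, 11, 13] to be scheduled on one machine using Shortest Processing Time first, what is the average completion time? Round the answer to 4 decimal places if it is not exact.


Sort jobs by processing time (SPT order): [1, 6, 7, 11, 11, 13]
Compute completion times sequentially:
  Job 1: processing = 1, completes at 1
  Job 2: processing = 6, completes at 7
  Job 3: processing = 7, completes at 14
  Job 4: processing = 11, completes at 25
  Job 5: processing = 11, completes at 36
  Job 6: processing = 13, completes at 49
Sum of completion times = 132
Average completion time = 132/6 = 22.0

22.0


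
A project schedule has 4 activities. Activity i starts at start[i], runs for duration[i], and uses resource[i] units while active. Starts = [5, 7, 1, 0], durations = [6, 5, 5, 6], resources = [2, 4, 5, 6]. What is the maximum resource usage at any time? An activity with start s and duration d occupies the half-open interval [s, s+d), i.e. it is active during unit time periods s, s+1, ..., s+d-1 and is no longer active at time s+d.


Each activity i is active on [start_i, start_i + duration_i).
Compute total resource usage per time slot:
  t=0: active resources = [6], total = 6
  t=1: active resources = [5, 6], total = 11
  t=2: active resources = [5, 6], total = 11
  t=3: active resources = [5, 6], total = 11
  t=4: active resources = [5, 6], total = 11
  t=5: active resources = [2, 5, 6], total = 13
  t=6: active resources = [2], total = 2
  t=7: active resources = [2, 4], total = 6
  t=8: active resources = [2, 4], total = 6
  t=9: active resources = [2, 4], total = 6
  t=10: active resources = [2, 4], total = 6
  t=11: active resources = [4], total = 4
Peak resource demand = 13

13


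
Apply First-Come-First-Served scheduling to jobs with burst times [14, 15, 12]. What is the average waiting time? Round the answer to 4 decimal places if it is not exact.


FCFS order (as given): [14, 15, 12]
Waiting times:
  Job 1: wait = 0
  Job 2: wait = 14
  Job 3: wait = 29
Sum of waiting times = 43
Average waiting time = 43/3 = 14.3333

14.3333


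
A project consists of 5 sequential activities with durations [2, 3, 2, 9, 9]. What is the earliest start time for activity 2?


Activity 2 starts after activities 1 through 1 complete.
Predecessor durations: [2]
ES = 2 = 2

2


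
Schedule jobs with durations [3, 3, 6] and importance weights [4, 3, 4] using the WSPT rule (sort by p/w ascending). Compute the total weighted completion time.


Compute p/w ratios and sort ascending (WSPT): [(3, 4), (3, 3), (6, 4)]
Compute weighted completion times:
  Job (p=3,w=4): C=3, w*C=4*3=12
  Job (p=3,w=3): C=6, w*C=3*6=18
  Job (p=6,w=4): C=12, w*C=4*12=48
Total weighted completion time = 78

78


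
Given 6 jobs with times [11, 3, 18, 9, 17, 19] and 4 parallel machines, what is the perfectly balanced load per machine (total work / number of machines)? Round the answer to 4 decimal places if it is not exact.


Total processing time = 11 + 3 + 18 + 9 + 17 + 19 = 77
Number of machines = 4
Ideal balanced load = 77 / 4 = 19.25

19.25


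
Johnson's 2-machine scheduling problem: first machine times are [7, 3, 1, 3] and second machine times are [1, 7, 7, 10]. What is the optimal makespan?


Apply Johnson's rule:
  Group 1 (a <= b): [(3, 1, 7), (2, 3, 7), (4, 3, 10)]
  Group 2 (a > b): [(1, 7, 1)]
Optimal job order: [3, 2, 4, 1]
Schedule:
  Job 3: M1 done at 1, M2 done at 8
  Job 2: M1 done at 4, M2 done at 15
  Job 4: M1 done at 7, M2 done at 25
  Job 1: M1 done at 14, M2 done at 26
Makespan = 26

26


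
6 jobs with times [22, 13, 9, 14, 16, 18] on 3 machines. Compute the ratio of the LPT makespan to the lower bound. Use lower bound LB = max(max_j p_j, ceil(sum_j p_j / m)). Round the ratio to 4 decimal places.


LPT order: [22, 18, 16, 14, 13, 9]
Machine loads after assignment: [31, 31, 30]
LPT makespan = 31
Lower bound = max(max_job, ceil(total/3)) = max(22, 31) = 31
Ratio = 31 / 31 = 1.0

1.0


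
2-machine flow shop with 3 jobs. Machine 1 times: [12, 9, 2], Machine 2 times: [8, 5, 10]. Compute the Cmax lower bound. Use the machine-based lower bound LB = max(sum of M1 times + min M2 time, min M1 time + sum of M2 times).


LB1 = sum(M1 times) + min(M2 times) = 23 + 5 = 28
LB2 = min(M1 times) + sum(M2 times) = 2 + 23 = 25
Lower bound = max(LB1, LB2) = max(28, 25) = 28

28


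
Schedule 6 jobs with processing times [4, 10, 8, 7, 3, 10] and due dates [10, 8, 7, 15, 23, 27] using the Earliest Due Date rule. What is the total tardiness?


Sort by due date (EDD order): [(8, 7), (10, 8), (4, 10), (7, 15), (3, 23), (10, 27)]
Compute completion times and tardiness:
  Job 1: p=8, d=7, C=8, tardiness=max(0,8-7)=1
  Job 2: p=10, d=8, C=18, tardiness=max(0,18-8)=10
  Job 3: p=4, d=10, C=22, tardiness=max(0,22-10)=12
  Job 4: p=7, d=15, C=29, tardiness=max(0,29-15)=14
  Job 5: p=3, d=23, C=32, tardiness=max(0,32-23)=9
  Job 6: p=10, d=27, C=42, tardiness=max(0,42-27)=15
Total tardiness = 61

61


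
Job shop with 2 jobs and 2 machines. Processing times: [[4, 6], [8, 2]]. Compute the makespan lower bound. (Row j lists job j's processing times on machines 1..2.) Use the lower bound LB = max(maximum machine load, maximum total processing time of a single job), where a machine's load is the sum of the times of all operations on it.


Machine loads:
  Machine 1: 4 + 8 = 12
  Machine 2: 6 + 2 = 8
Max machine load = 12
Job totals:
  Job 1: 10
  Job 2: 10
Max job total = 10
Lower bound = max(12, 10) = 12

12


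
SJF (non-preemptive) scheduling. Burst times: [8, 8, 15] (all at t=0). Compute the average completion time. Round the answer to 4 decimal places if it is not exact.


SJF order (ascending): [8, 8, 15]
Completion times:
  Job 1: burst=8, C=8
  Job 2: burst=8, C=16
  Job 3: burst=15, C=31
Average completion = 55/3 = 18.3333

18.3333


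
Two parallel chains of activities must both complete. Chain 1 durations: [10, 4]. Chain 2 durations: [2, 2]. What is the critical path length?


Path A total = 10 + 4 = 14
Path B total = 2 + 2 = 4
Critical path = longest path = max(14, 4) = 14

14


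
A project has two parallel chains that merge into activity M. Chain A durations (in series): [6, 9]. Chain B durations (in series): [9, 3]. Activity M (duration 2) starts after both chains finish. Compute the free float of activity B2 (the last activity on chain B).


ES(B2) = sum of predecessors on chain B = 9
EF(B2) = ES + duration = 9 + 3 = 12
Successor of B2 is M. ES(M) = max(sum(A), sum(B)) = max(15, 12) = 15
Free float = ES(successor) - EF(current) = 15 - 12 = 3

3


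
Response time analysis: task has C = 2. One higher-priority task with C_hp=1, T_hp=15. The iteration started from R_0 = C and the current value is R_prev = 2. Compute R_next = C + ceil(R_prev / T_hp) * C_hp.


R_next = C + ceil(R_prev / T_hp) * C_hp
ceil(2 / 15) = ceil(0.1333) = 1
Interference = 1 * 1 = 1
R_next = 2 + 1 = 3

3


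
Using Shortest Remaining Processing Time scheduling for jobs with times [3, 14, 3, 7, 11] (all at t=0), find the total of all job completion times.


Since all jobs arrive at t=0, SRPT equals SPT ordering.
SPT order: [3, 3, 7, 11, 14]
Completion times:
  Job 1: p=3, C=3
  Job 2: p=3, C=6
  Job 3: p=7, C=13
  Job 4: p=11, C=24
  Job 5: p=14, C=38
Total completion time = 3 + 6 + 13 + 24 + 38 = 84

84


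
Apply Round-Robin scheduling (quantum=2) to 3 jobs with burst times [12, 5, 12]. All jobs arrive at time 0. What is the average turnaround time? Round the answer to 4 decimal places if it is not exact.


Time quantum = 2
Execution trace:
  J1 runs 2 units, time = 2
  J2 runs 2 units, time = 4
  J3 runs 2 units, time = 6
  J1 runs 2 units, time = 8
  J2 runs 2 units, time = 10
  J3 runs 2 units, time = 12
  J1 runs 2 units, time = 14
  J2 runs 1 units, time = 15
  J3 runs 2 units, time = 17
  J1 runs 2 units, time = 19
  J3 runs 2 units, time = 21
  J1 runs 2 units, time = 23
  J3 runs 2 units, time = 25
  J1 runs 2 units, time = 27
  J3 runs 2 units, time = 29
Finish times: [27, 15, 29]
Average turnaround = 71/3 = 23.6667

23.6667


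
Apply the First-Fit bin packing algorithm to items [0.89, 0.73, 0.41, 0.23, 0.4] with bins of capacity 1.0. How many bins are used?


Place items sequentially using First-Fit:
  Item 0.89 -> new Bin 1
  Item 0.73 -> new Bin 2
  Item 0.41 -> new Bin 3
  Item 0.23 -> Bin 2 (now 0.96)
  Item 0.4 -> Bin 3 (now 0.81)
Total bins used = 3

3


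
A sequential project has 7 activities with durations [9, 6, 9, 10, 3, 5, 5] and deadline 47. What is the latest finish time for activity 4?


LF(activity 4) = deadline - sum of successor durations
Successors: activities 5 through 7 with durations [3, 5, 5]
Sum of successor durations = 13
LF = 47 - 13 = 34

34


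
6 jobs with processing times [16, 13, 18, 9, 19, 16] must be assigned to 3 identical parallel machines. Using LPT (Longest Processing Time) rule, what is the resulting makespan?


Sort jobs in decreasing order (LPT): [19, 18, 16, 16, 13, 9]
Assign each job to the least loaded machine:
  Machine 1: jobs [19, 9], load = 28
  Machine 2: jobs [18, 13], load = 31
  Machine 3: jobs [16, 16], load = 32
Makespan = max load = 32

32


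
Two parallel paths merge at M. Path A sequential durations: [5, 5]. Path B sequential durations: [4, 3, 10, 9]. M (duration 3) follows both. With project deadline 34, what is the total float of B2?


Forward pass: ES(B2) = sum of predecessors on chain B = 4
EF = ES + duration = 4 + 3 = 7
Backward pass: LF(M) = deadline = 34; LS(M) = 34 - 3 = 31
LF(B2) = LS(M) - sum(successors on chain B) = 31 - 19 = 12
LS = LF - duration = 12 - 3 = 9
Total float = LS - ES = 9 - 4 = 5

5


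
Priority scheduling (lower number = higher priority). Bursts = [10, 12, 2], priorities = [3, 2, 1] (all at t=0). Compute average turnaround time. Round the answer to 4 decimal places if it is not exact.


Sort by priority (ascending = highest first):
Order: [(1, 2), (2, 12), (3, 10)]
Completion times:
  Priority 1, burst=2, C=2
  Priority 2, burst=12, C=14
  Priority 3, burst=10, C=24
Average turnaround = 40/3 = 13.3333

13.3333


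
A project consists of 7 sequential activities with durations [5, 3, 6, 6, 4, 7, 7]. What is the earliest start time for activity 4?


Activity 4 starts after activities 1 through 3 complete.
Predecessor durations: [5, 3, 6]
ES = 5 + 3 + 6 = 14

14


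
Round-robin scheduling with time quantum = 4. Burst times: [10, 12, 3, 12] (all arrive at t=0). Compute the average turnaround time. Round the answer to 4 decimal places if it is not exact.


Time quantum = 4
Execution trace:
  J1 runs 4 units, time = 4
  J2 runs 4 units, time = 8
  J3 runs 3 units, time = 11
  J4 runs 4 units, time = 15
  J1 runs 4 units, time = 19
  J2 runs 4 units, time = 23
  J4 runs 4 units, time = 27
  J1 runs 2 units, time = 29
  J2 runs 4 units, time = 33
  J4 runs 4 units, time = 37
Finish times: [29, 33, 11, 37]
Average turnaround = 110/4 = 27.5

27.5


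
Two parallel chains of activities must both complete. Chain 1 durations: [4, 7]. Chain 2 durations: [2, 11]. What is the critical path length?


Path A total = 4 + 7 = 11
Path B total = 2 + 11 = 13
Critical path = longest path = max(11, 13) = 13

13


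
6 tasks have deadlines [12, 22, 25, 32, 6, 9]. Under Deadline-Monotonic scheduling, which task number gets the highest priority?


Sort tasks by relative deadline (ascending):
  Task 5: deadline = 6
  Task 6: deadline = 9
  Task 1: deadline = 12
  Task 2: deadline = 22
  Task 3: deadline = 25
  Task 4: deadline = 32
Priority order (highest first): [5, 6, 1, 2, 3, 4]
Highest priority task = 5

5


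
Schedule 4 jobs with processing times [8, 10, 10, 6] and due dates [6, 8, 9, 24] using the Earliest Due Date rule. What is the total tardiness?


Sort by due date (EDD order): [(8, 6), (10, 8), (10, 9), (6, 24)]
Compute completion times and tardiness:
  Job 1: p=8, d=6, C=8, tardiness=max(0,8-6)=2
  Job 2: p=10, d=8, C=18, tardiness=max(0,18-8)=10
  Job 3: p=10, d=9, C=28, tardiness=max(0,28-9)=19
  Job 4: p=6, d=24, C=34, tardiness=max(0,34-24)=10
Total tardiness = 41

41


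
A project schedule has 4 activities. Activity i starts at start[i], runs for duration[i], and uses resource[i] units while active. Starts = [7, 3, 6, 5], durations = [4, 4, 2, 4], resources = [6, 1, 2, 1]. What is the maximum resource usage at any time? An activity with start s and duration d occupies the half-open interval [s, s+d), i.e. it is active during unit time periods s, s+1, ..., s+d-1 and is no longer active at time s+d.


Each activity i is active on [start_i, start_i + duration_i).
Compute total resource usage per time slot:
  t=0: active resources = [], total = 0
  t=1: active resources = [], total = 0
  t=2: active resources = [], total = 0
  t=3: active resources = [1], total = 1
  t=4: active resources = [1], total = 1
  t=5: active resources = [1, 1], total = 2
  t=6: active resources = [1, 2, 1], total = 4
  t=7: active resources = [6, 2, 1], total = 9
  t=8: active resources = [6, 1], total = 7
  t=9: active resources = [6], total = 6
  t=10: active resources = [6], total = 6
Peak resource demand = 9

9


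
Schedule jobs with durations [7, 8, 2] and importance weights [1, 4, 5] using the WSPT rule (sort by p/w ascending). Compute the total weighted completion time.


Compute p/w ratios and sort ascending (WSPT): [(2, 5), (8, 4), (7, 1)]
Compute weighted completion times:
  Job (p=2,w=5): C=2, w*C=5*2=10
  Job (p=8,w=4): C=10, w*C=4*10=40
  Job (p=7,w=1): C=17, w*C=1*17=17
Total weighted completion time = 67

67


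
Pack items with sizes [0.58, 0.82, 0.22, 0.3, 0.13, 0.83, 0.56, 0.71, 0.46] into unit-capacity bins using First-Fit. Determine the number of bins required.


Place items sequentially using First-Fit:
  Item 0.58 -> new Bin 1
  Item 0.82 -> new Bin 2
  Item 0.22 -> Bin 1 (now 0.8)
  Item 0.3 -> new Bin 3
  Item 0.13 -> Bin 1 (now 0.93)
  Item 0.83 -> new Bin 4
  Item 0.56 -> Bin 3 (now 0.86)
  Item 0.71 -> new Bin 5
  Item 0.46 -> new Bin 6
Total bins used = 6

6


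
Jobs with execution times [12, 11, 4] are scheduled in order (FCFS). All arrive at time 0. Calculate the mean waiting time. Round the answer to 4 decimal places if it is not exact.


FCFS order (as given): [12, 11, 4]
Waiting times:
  Job 1: wait = 0
  Job 2: wait = 12
  Job 3: wait = 23
Sum of waiting times = 35
Average waiting time = 35/3 = 11.6667

11.6667


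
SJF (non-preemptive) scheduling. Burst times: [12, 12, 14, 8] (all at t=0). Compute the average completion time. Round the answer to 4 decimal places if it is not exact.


SJF order (ascending): [8, 12, 12, 14]
Completion times:
  Job 1: burst=8, C=8
  Job 2: burst=12, C=20
  Job 3: burst=12, C=32
  Job 4: burst=14, C=46
Average completion = 106/4 = 26.5

26.5


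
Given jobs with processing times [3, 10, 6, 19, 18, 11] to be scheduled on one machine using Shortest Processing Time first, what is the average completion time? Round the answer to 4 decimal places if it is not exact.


Sort jobs by processing time (SPT order): [3, 6, 10, 11, 18, 19]
Compute completion times sequentially:
  Job 1: processing = 3, completes at 3
  Job 2: processing = 6, completes at 9
  Job 3: processing = 10, completes at 19
  Job 4: processing = 11, completes at 30
  Job 5: processing = 18, completes at 48
  Job 6: processing = 19, completes at 67
Sum of completion times = 176
Average completion time = 176/6 = 29.3333

29.3333


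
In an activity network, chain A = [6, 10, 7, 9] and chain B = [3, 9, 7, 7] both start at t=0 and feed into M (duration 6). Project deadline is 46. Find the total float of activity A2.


Forward pass: ES(A2) = sum of predecessors on chain A = 6
EF = ES + duration = 6 + 10 = 16
Backward pass: LF(M) = deadline = 46; LS(M) = 46 - 6 = 40
LF(A2) = LS(M) - sum(successors on chain A) = 40 - 16 = 24
LS = LF - duration = 24 - 10 = 14
Total float = LS - ES = 14 - 6 = 8

8


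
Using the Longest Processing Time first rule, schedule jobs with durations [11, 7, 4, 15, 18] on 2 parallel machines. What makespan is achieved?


Sort jobs in decreasing order (LPT): [18, 15, 11, 7, 4]
Assign each job to the least loaded machine:
  Machine 1: jobs [18, 7, 4], load = 29
  Machine 2: jobs [15, 11], load = 26
Makespan = max load = 29

29


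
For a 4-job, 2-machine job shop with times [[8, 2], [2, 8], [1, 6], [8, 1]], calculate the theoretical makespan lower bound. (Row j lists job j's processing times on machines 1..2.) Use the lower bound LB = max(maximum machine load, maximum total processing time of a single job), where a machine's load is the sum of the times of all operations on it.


Machine loads:
  Machine 1: 8 + 2 + 1 + 8 = 19
  Machine 2: 2 + 8 + 6 + 1 = 17
Max machine load = 19
Job totals:
  Job 1: 10
  Job 2: 10
  Job 3: 7
  Job 4: 9
Max job total = 10
Lower bound = max(19, 10) = 19

19


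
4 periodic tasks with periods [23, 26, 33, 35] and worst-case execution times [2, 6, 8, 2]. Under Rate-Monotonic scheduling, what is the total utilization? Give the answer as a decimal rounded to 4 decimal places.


Compute individual utilizations (exact fractions):
  Task 1: C/T = 2/23 (approx. 0.087)
  Task 2: C/T = 6/26 = 3/13 (approx. 0.2308)
  Task 3: C/T = 8/33 (approx. 0.2424)
  Task 4: C/T = 2/35 (approx. 0.0571)
Total utilization U = 2/23 + 3/13 + 8/33 + 2/35 = 213179/345345
Rounded to 4 decimal places: U = 0.6173
RM (Liu & Layland) bound for 4 tasks = 0.756828; compare with U = 213179/345345 (approx. 0.617293)
U <= bound, so schedulable by RM sufficient condition.

0.6173


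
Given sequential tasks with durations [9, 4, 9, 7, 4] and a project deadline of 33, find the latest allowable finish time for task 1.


LF(activity 1) = deadline - sum of successor durations
Successors: activities 2 through 5 with durations [4, 9, 7, 4]
Sum of successor durations = 24
LF = 33 - 24 = 9

9


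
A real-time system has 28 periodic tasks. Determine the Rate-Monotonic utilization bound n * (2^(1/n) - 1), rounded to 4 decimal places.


Compute 2^(1/28) = 1.0250642120
Subtract 1: 1.0250642120 - 1 = 0.0250642120
Multiply by n: 28 * 0.0250642120 = 0.7017979360
Round to 4 dp: 0.7018

0.7018


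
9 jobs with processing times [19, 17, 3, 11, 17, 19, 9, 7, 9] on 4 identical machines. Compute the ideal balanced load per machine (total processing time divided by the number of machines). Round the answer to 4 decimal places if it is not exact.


Total processing time = 19 + 17 + 3 + 11 + 17 + 19 + 9 + 7 + 9 = 111
Number of machines = 4
Ideal balanced load = 111 / 4 = 27.75

27.75


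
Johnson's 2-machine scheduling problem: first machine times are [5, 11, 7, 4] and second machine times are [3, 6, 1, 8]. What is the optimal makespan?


Apply Johnson's rule:
  Group 1 (a <= b): [(4, 4, 8)]
  Group 2 (a > b): [(2, 11, 6), (1, 5, 3), (3, 7, 1)]
Optimal job order: [4, 2, 1, 3]
Schedule:
  Job 4: M1 done at 4, M2 done at 12
  Job 2: M1 done at 15, M2 done at 21
  Job 1: M1 done at 20, M2 done at 24
  Job 3: M1 done at 27, M2 done at 28
Makespan = 28

28


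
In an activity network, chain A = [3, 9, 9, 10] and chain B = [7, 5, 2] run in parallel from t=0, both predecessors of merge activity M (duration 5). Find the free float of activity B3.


ES(B3) = sum of predecessors on chain B = 12
EF(B3) = ES + duration = 12 + 2 = 14
Successor of B3 is M. ES(M) = max(sum(A), sum(B)) = max(31, 14) = 31
Free float = ES(successor) - EF(current) = 31 - 14 = 17

17


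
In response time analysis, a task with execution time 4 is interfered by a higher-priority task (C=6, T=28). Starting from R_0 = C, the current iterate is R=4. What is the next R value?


R_next = C + ceil(R_prev / T_hp) * C_hp
ceil(4 / 28) = ceil(0.1429) = 1
Interference = 1 * 6 = 6
R_next = 4 + 6 = 10

10


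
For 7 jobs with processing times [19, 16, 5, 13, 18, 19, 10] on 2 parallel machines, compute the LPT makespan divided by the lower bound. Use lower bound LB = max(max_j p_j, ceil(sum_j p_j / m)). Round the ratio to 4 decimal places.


LPT order: [19, 19, 18, 16, 13, 10, 5]
Machine loads after assignment: [52, 48]
LPT makespan = 52
Lower bound = max(max_job, ceil(total/2)) = max(19, 50) = 50
Ratio = 52 / 50 = 1.04

1.04


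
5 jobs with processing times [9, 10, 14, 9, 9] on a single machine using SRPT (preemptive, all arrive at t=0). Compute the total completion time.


Since all jobs arrive at t=0, SRPT equals SPT ordering.
SPT order: [9, 9, 9, 10, 14]
Completion times:
  Job 1: p=9, C=9
  Job 2: p=9, C=18
  Job 3: p=9, C=27
  Job 4: p=10, C=37
  Job 5: p=14, C=51
Total completion time = 9 + 18 + 27 + 37 + 51 = 142

142


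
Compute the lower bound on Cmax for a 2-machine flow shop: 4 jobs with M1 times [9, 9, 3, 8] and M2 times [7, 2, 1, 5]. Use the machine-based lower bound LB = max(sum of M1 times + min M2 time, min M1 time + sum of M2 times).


LB1 = sum(M1 times) + min(M2 times) = 29 + 1 = 30
LB2 = min(M1 times) + sum(M2 times) = 3 + 15 = 18
Lower bound = max(LB1, LB2) = max(30, 18) = 30

30


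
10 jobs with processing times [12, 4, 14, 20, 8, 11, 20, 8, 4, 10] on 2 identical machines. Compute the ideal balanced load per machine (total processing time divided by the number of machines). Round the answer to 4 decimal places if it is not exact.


Total processing time = 12 + 4 + 14 + 20 + 8 + 11 + 20 + 8 + 4 + 10 = 111
Number of machines = 2
Ideal balanced load = 111 / 2 = 55.5

55.5


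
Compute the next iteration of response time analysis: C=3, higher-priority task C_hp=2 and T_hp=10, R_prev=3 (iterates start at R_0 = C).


R_next = C + ceil(R_prev / T_hp) * C_hp
ceil(3 / 10) = ceil(0.3) = 1
Interference = 1 * 2 = 2
R_next = 3 + 2 = 5

5


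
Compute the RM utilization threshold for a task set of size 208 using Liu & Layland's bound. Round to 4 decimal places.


Compute 2^(1/208) = 1.0033379971
Subtract 1: 1.0033379971 - 1 = 0.0033379971
Multiply by n: 208 * 0.0033379971 = 0.6943033968
Round to 4 dp: 0.6943

0.6943


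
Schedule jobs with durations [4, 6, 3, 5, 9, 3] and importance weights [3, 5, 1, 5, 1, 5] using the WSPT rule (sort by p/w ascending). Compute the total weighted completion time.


Compute p/w ratios and sort ascending (WSPT): [(3, 5), (5, 5), (6, 5), (4, 3), (3, 1), (9, 1)]
Compute weighted completion times:
  Job (p=3,w=5): C=3, w*C=5*3=15
  Job (p=5,w=5): C=8, w*C=5*8=40
  Job (p=6,w=5): C=14, w*C=5*14=70
  Job (p=4,w=3): C=18, w*C=3*18=54
  Job (p=3,w=1): C=21, w*C=1*21=21
  Job (p=9,w=1): C=30, w*C=1*30=30
Total weighted completion time = 230

230


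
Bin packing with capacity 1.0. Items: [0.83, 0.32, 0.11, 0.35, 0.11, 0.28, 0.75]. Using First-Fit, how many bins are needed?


Place items sequentially using First-Fit:
  Item 0.83 -> new Bin 1
  Item 0.32 -> new Bin 2
  Item 0.11 -> Bin 1 (now 0.94)
  Item 0.35 -> Bin 2 (now 0.67)
  Item 0.11 -> Bin 2 (now 0.78)
  Item 0.28 -> new Bin 3
  Item 0.75 -> new Bin 4
Total bins used = 4

4
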